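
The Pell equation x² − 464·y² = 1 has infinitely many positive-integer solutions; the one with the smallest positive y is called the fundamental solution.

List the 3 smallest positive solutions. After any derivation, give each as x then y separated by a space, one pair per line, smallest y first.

√464 → a₀=21, period (1,1,5,1,1,1,5,1,1,42); ℓ=10 even so k=9
a_0=21:  p_0=21·1+0=21,  q_0=21·0+1=1
…
a_3=5:  p_3=5·43+22=237,  q_3=5·2+1=11
a_4=1:  p_4=1·237+43=280,  q_4=1·11+2=13
…
a_6=1:  p_6=1·517+280=797,  q_6=1·24+13=37
a_7=5:  p_7=5·797+517=4502,  q_7=5·37+24=209
a_8=1:  p_8=1·4502+797=5299,  q_8=1·209+37=246
a_9=1:  p_9=1·5299+4502=9801,  q_9=1·246+209=455
(x₁, y₁) = (9801, 455);  9801² − 464·455² = 1 ✓
(x_2, y_2) = (9801·9801 + 464·455·455, 9801·455 + 455·9801) = (192119201, 8918910)
(x_3, y_3) = (9801·192119201 + 464·455·8918910, 9801·8918910 + 455·192119201) = (3765920568201, 174828473365)

9801 455
192119201 8918910
3765920568201 174828473365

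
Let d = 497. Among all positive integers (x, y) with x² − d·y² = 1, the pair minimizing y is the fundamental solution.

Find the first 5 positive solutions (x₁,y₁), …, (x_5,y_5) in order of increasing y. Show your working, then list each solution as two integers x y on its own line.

√497 = [22; 3,2,2,5,6,5,2,2,3,44, …], period ℓ=10 (even) → k=9
i=0: a=22 ⇒ p=22, q=1
…
i=2: a=2 ⇒ p=156, q=7
…
i=8: a=2 ⇒ p=352750, q=15823
i=9: a=3 ⇒ p=1201887, q=53912
→ (1201887, 53912).  Check: 1201887²=1444532360769, 497·53912²=1444532360768, difference 1.
(x_2, y_2) = (1201887·1201887 + 497·53912·53912, 1201887·53912 + 53912·1201887) = (2889064721537, 129592263888)
(x_3, y_3) = (1201887·2889064721537 + 497·53912·129592263888, 1201887·129592263888 + 53912·2889064721537) = (6944658661946678751, 311510514535059400)
(x_4, y_4) = (1201887·6944658661946678751 + 497·53912·311510514535059400, 1201887·311510514535059400 + 53912·6944658661946678751) = (16693389930459326703284737, 748800875565868281911712)
(x_5, y_5) = (1201887·16693389930459326703284737 + 497·53912·748800875565868281911712, 1201887·748800875565868281911712 + 53912·16693389930459326703284737) = (40127136686692992928199618718687, 1799948075862157952969508541688)

1201887 53912
2889064721537 129592263888
6944658661946678751 311510514535059400
16693389930459326703284737 748800875565868281911712
40127136686692992928199618718687 1799948075862157952969508541688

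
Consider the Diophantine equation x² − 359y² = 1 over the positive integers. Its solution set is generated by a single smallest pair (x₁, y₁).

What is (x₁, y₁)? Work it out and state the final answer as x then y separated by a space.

√359 = [18; 1,17,1,36, …], period ℓ=4 (even) → k=3
step 0: (18, 1)  from 18·(1,0) + (0,1)
…
step 2: (341, 18)  from 17·(19,1) + (18,1)
step 3: (360, 19)  from 1·(341,18) + (19,1)
fundamental: x₁=360, y₁=19  (since 129600 − 359·361 = 1)

360 19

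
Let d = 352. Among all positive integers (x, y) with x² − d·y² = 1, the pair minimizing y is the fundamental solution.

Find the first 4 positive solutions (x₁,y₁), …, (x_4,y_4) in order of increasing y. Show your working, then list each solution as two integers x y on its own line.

77617 4137
12048797377 642203058
1870383011943601 99691749501435
290347036464004160257 15475549041463557732

√352 = [18; 1,3,5,9,5,3,1,36, …], period ℓ=8 (even) → k=7
step 0: (18, 1)  from 18·(1,0) + (0,1)
step 1: (19, 1)  from 1·(18,1) + (1,0)
step 2: (75, 4)  from 3·(19,1) + (18,1)
…
step 4: (3621, 193)  from 9·(394,21) + (75,4)
step 5: (18499, 986)  from 5·(3621,193) + (394,21)
step 6: (59118, 3151)  from 3·(18499,986) + (3621,193)
step 7: (77617, 4137)  from 1·(59118,3151) + (18499,986)
(x₁, y₁) = (77617, 4137);  77617² − 352·4137² = 1 ✓
k=2:  x_2 = 77617·77617+352·4137·4137 = 12048797377,  y_2 = 77617·4137+4137·77617 = 642203058
k=3:  x_3 = 77617·12048797377+352·4137·642203058 = 1870383011943601,  y_3 = 77617·642203058+4137·12048797377 = 99691749501435
k=4:  x_4 = 77617·1870383011943601+352·4137·99691749501435 = 290347036464004160257,  y_4 = 77617·99691749501435+4137·1870383011943601 = 15475549041463557732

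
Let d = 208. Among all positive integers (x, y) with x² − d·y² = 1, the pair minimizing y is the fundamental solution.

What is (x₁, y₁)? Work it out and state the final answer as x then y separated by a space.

649 45

d=208: √d = [14; 2,2,1,2,2,28] (ℓ=6, even), read p_5/q_5
step 0: (14, 1)  from 14·(1,0) + (0,1)
…
step 4: (274, 19)  from 2·(101,7) + (72,5)
step 5: (649, 45)  from 2·(274,19) + (101,7)
(x₁, y₁) = (649, 45);  649² − 208·45² = 1 ✓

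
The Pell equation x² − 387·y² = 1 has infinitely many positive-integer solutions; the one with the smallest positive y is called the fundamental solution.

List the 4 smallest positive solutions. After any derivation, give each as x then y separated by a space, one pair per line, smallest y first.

3482 177
24248647 1232628
168867574226 8584021215
1175993762661217 59779122508632

d=387: √d = [19; 1,2,19,2,1,38] (ℓ=6, even), read p_5/q_5
a_0=19:  p_0=19·1+0=19,  q_0=19·0+1=1
a_1=1:  p_1=1·19+1=20,  q_1=1·1+0=1
a_2=2:  p_2=2·20+19=59,  q_2=2·1+1=3
…
a_4=2:  p_4=2·1141+59=2341,  q_4=2·58+3=119
a_5=1:  p_5=1·2341+1141=3482,  q_5=1·119+58=177
(x₁, y₁) = (3482, 177);  3482² − 387·177² = 1 ✓
(3482+177√387)^2 = 24248647 + 1232628√387
(3482+177√387)^3 = 168867574226 + 8584021215√387
(3482+177√387)^4 = 1175993762661217 + 59779122508632√387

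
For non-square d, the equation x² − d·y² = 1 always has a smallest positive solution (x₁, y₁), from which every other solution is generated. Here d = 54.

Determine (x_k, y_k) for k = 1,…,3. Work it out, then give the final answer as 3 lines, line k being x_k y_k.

485 66
470449 64020
456335045 62099334

d=54: √d = [7; 2,1,6,1,2,14] (ℓ=6, even), read p_5/q_5
k=0  a_k=7  p_k/q_k = 7/1
…
k=3  a_k=6  p_k/q_k = 147/20
k=4  a_k=1  p_k/q_k = 169/23
k=5  a_k=2  p_k/q_k = 485/66
→ (485, 66).  Check: 485²=235225, 54·66²=235224, difference 1.
k=2:  x_2 = 485·485+54·66·66 = 470449,  y_2 = 485·66+66·485 = 64020
k=3:  x_3 = 485·470449+54·66·64020 = 456335045,  y_3 = 485·64020+66·470449 = 62099334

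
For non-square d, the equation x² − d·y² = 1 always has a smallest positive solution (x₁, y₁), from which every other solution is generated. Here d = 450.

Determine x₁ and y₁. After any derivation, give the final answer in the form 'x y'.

d=450: √d = [21; 4,1,2,4,2,1,4,42] (ℓ=8, even), read p_7/q_7
step 0: (21, 1)  from 21·(1,0) + (0,1)
…
step 2: (106, 5)  from 1·(85,4) + (21,1)
…
step 5: (2885, 136)  from 2·(1294,61) + (297,14)
step 6: (4179, 197)  from 1·(2885,136) + (1294,61)
step 7: (19601, 924)  from 4·(4179,197) + (2885,136)
fundamental: x₁=19601, y₁=924  (since 384199201 − 450·853776 = 1)

19601 924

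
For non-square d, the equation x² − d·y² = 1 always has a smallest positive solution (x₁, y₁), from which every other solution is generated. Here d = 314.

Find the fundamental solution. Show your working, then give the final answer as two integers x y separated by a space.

√314 = [17; 1,2,1,1,2,1,34, …], period ℓ=7 (odd) → k=13
a_0=17:  p_0=17·1+0=17,  q_0=17·0+1=1
a_1=1:  p_1=1·17+1=18,  q_1=1·1+0=1
…
a_5=2:  p_5=2·124+71=319,  q_5=2·7+4=18
…
a_7=34:  p_7=34·443+319=15381,  q_7=34·25+18=868
…
a_12=2:  p_12=2·109882+62853=282617,  q_12=2·6201+3547=15949
a_13=1:  p_13=1·282617+109882=392499,  q_13=1·15949+6201=22150
fundamental: x₁=392499, y₁=22150  (since 154055465001 − 314·490622500 = 1)

392499 22150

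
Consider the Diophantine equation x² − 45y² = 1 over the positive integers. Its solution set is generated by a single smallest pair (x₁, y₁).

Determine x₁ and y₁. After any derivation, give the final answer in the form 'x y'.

[6; 1,2,2,2,1,12] for √45; ℓ=6 ⇒ convergent index 5
step 0: (6, 1)  from 6·(1,0) + (0,1)
step 1: (7, 1)  from 1·(6,1) + (1,0)
…
step 3: (47, 7)  from 2·(20,3) + (7,1)
step 4: (114, 17)  from 2·(47,7) + (20,3)
step 5: (161, 24)  from 1·(114,17) + (47,7)
→ (161, 24).  Check: 161²=25921, 45·24²=25920, difference 1.

161 24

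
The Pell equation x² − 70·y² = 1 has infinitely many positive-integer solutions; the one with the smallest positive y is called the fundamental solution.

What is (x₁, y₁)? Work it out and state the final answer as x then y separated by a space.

√70 = [8; 2,1,2,1,2,16, …], period ℓ=6 (even) → k=5
step 0: (8, 1)  from 8·(1,0) + (0,1)
step 1: (17, 2)  from 2·(8,1) + (1,0)
…
step 3: (67, 8)  from 2·(25,3) + (17,2)
step 4: (92, 11)  from 1·(67,8) + (25,3)
step 5: (251, 30)  from 2·(92,11) + (67,8)
fundamental: x₁=251, y₁=30  (since 63001 − 70·900 = 1)

251 30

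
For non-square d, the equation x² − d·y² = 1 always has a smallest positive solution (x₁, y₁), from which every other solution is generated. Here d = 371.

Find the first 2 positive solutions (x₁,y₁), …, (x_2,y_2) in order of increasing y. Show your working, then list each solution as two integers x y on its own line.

√371 → a₀=19, period (3,1,4,1,3,38); ℓ=6 even so k=5
i=0: a=19 ⇒ p=19, q=1
i=1: a=3 ⇒ p=58, q=3
…
i=4: a=1 ⇒ p=443, q=23
i=5: a=3 ⇒ p=1695, q=88
fundamental: x₁=1695, y₁=88  (since 2873025 − 371·7744 = 1)
(x_2, y_2) = (1695·1695 + 371·88·88, 1695·88 + 88·1695) = (5746049, 298320)

1695 88
5746049 298320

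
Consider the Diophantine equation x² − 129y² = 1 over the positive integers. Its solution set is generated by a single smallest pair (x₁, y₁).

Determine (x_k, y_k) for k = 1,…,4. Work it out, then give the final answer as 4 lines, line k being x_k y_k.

d=129: √d = [11; 2,1,3,1,6,1,3,1,2,22] (ℓ=10, even), read p_9/q_9
a_0=11:  p_0=11·1+0=11,  q_0=11·0+1=1
a_1=2:  p_1=2·11+1=23,  q_1=2·1+0=2
…
a_3=3:  p_3=3·34+23=125,  q_3=3·3+2=11
…
a_5=6:  p_5=6·159+125=1079,  q_5=6·14+11=95
…
a_7=3:  p_7=3·1238+1079=4793,  q_7=3·109+95=422
a_8=1:  p_8=1·4793+1238=6031,  q_8=1·422+109=531
a_9=2:  p_9=2·6031+4793=16855,  q_9=2·531+422=1484
(x₁, y₁) = (16855, 1484);  16855² − 129·1484² = 1 ✓
k=2:  x_2 = 16855·16855+129·1484·1484 = 568182049,  y_2 = 16855·1484+1484·16855 = 50025640
k=3:  x_3 = 16855·568182049+129·1484·50025640 = 19153416854935,  y_3 = 16855·50025640+1484·568182049 = 1686364322916
k=4:  x_4 = 16855·19153416854935+129·1484·1686364322916 = 645661681611676801,  y_4 = 16855·1686364322916+1484·19153416854935 = 56847341275472720

16855 1484
568182049 50025640
19153416854935 1686364322916
645661681611676801 56847341275472720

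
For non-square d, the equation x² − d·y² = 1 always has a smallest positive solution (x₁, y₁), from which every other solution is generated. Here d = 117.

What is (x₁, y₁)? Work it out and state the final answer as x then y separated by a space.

649 60

[10; 1,4,2,4,1,20] for √117; ℓ=6 ⇒ convergent index 5
k=0  a_k=10  p_k/q_k = 10/1
…
k=2  a_k=4  p_k/q_k = 54/5
k=3  a_k=2  p_k/q_k = 119/11
k=4  a_k=4  p_k/q_k = 530/49
k=5  a_k=1  p_k/q_k = 649/60
(x₁, y₁) = (649, 60);  649² − 117·60² = 1 ✓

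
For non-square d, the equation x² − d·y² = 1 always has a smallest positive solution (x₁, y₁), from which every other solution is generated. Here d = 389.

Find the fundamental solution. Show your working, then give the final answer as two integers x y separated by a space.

√389 = [19; 1,2,1,1,1,1,2,1,38, …], period ℓ=9 (odd) → k=17
i=0: a=19 ⇒ p=19, q=1
…
i=2: a=2 ⇒ p=59, q=3
i=3: a=1 ⇒ p=79, q=4
i=4: a=1 ⇒ p=138, q=7
…
i=8: a=1 ⇒ p=1282, q=65
…
i=10: a=1 ⇒ p=50925, q=2582
…
i=12: a=1 ⇒ p=202418, q=10263
i=13: a=1 ⇒ p=353911, q=17944
i=14: a=1 ⇒ p=556329, q=28207
i=15: a=1 ⇒ p=910240, q=46151
i=16: a=2 ⇒ p=2376809, q=120509
i=17: a=1 ⇒ p=3287049, q=166660
→ (3287049, 166660).  Check: 3287049²=10804691128401, 389·166660²=10804691128400, difference 1.

3287049 166660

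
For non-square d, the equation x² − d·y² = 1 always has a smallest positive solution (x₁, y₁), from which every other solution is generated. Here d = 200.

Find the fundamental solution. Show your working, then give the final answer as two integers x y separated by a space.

99 7

[14; 7,28] for √200; ℓ=2 ⇒ convergent index 1
a_0=14:  p_0=14·1+0=14,  q_0=14·0+1=1
a_1=7:  p_1=7·14+1=99,  q_1=7·1+0=7
fundamental: x₁=99, y₁=7  (since 9801 − 200·49 = 1)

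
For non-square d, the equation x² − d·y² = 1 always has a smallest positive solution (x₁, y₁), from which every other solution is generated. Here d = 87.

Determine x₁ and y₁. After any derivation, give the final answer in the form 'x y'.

√87 → a₀=9, period (3,18); ℓ=2 even so k=1
a_0=9:  p_0=9·1+0=9,  q_0=9·0+1=1
a_1=3:  p_1=3·9+1=28,  q_1=3·1+0=3
→ (28, 3).  Check: 28²=784, 87·3²=783, difference 1.

28 3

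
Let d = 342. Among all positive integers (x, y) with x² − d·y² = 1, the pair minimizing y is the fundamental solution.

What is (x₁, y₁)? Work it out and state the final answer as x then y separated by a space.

d=342: √d = [18; 2,36] (ℓ=2, even), read p_1/q_1
i=0: a=18 ⇒ p=18, q=1
i=1: a=2 ⇒ p=37, q=2
(x₁, y₁) = (37, 2);  37² − 342·2² = 1 ✓

37 2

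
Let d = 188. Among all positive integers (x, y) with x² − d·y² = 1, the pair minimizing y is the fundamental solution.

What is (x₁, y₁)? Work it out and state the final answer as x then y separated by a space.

4607 336

√188 = [13; 1,2,2,6,2,2,1,26, …], period ℓ=8 (even) → k=7
k=0  a_k=13  p_k/q_k = 13/1
…
k=3  a_k=2  p_k/q_k = 96/7
k=4  a_k=6  p_k/q_k = 617/45
k=5  a_k=2  p_k/q_k = 1330/97
k=6  a_k=2  p_k/q_k = 3277/239
k=7  a_k=1  p_k/q_k = 4607/336
(x₁, y₁) = (4607, 336);  4607² − 188·336² = 1 ✓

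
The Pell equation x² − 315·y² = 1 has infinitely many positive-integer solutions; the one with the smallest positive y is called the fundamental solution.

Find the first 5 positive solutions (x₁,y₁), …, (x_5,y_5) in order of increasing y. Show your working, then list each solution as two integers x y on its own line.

71 4
10081 568
1431431 80652
203253121 11452016
28860511751 1626105620

d=315: √d = [17; 1,2,1,34] (ℓ=4, even), read p_3/q_3
a_0=17:  p_0=17·1+0=17,  q_0=17·0+1=1
…
a_2=2:  p_2=2·18+17=53,  q_2=2·1+1=3
a_3=1:  p_3=1·53+18=71,  q_3=1·3+1=4
fundamental: x₁=71, y₁=4  (since 5041 − 315·16 = 1)
(x_2, y_2) = (71·71 + 315·4·4, 71·4 + 4·71) = (10081, 568)
(x_3, y_3) = (71·10081 + 315·4·568, 71·568 + 4·10081) = (1431431, 80652)
(x_4, y_4) = (71·1431431 + 315·4·80652, 71·80652 + 4·1431431) = (203253121, 11452016)
(x_5, y_5) = (71·203253121 + 315·4·11452016, 71·11452016 + 4·203253121) = (28860511751, 1626105620)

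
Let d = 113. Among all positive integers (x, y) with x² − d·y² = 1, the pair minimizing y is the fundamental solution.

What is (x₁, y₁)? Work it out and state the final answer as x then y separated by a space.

[10; 1,1,1,2,2,1,1,1,20] for √113; ℓ=9 ⇒ convergent index 17
i=0: a=10 ⇒ p=10, q=1
…
i=7: a=1 ⇒ p=489, q=46
…
i=10: a=1 ⇒ p=16785, q=1579
i=11: a=1 ⇒ p=32794, q=3085
…
i=13: a=2 ⇒ p=131952, q=12413
…
i=15: a=1 ⇒ p=445435, q=41903
i=16: a=1 ⇒ p=758918, q=71393
i=17: a=1 ⇒ p=1204353, q=113296
fundamental: x₁=1204353, y₁=113296  (since 1450466148609 − 113·12835983616 = 1)

1204353 113296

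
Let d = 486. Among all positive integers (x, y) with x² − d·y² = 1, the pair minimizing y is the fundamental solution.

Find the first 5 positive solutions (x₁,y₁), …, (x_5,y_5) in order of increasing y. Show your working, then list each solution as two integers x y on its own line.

[22; 22,44] for √486; ℓ=2 ⇒ convergent index 1
step 0: (22, 1)  from 22·(1,0) + (0,1)
step 1: (485, 22)  from 22·(22,1) + (1,0)
(x₁, y₁) = (485, 22);  485² − 486·22² = 1 ✓
k=2:  x_2 = 485·485+486·22·22 = 470449,  y_2 = 485·22+22·485 = 21340
k=3:  x_3 = 485·470449+486·22·21340 = 456335045,  y_3 = 485·21340+22·470449 = 20699778
k=4:  x_4 = 485·456335045+486·22·20699778 = 442644523201,  y_4 = 485·20699778+22·456335045 = 20078763320
k=5:  x_5 = 485·442644523201+486·22·20078763320 = 429364731169925,  y_5 = 485·20078763320+22·442644523201 = 19476379720622

485 22
470449 21340
456335045 20699778
442644523201 20078763320
429364731169925 19476379720622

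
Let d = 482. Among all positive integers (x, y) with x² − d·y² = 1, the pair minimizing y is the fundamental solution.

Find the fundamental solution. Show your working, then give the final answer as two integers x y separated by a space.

483 22

d=482: √d = [21; 1,20,1,42] (ℓ=4, even), read p_3/q_3
a_0=21:  p_0=21·1+0=21,  q_0=21·0+1=1
…
a_2=20:  p_2=20·22+21=461,  q_2=20·1+1=21
a_3=1:  p_3=1·461+22=483,  q_3=1·21+1=22
→ (483, 22).  Check: 483²=233289, 482·22²=233288, difference 1.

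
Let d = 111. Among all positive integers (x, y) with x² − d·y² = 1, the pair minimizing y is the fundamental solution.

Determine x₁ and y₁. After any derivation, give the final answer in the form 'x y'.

295 28

√111 → a₀=10, period (1,1,6,1,1,20); ℓ=6 even so k=5
i=0: a=10 ⇒ p=10, q=1
…
i=3: a=6 ⇒ p=137, q=13
i=4: a=1 ⇒ p=158, q=15
i=5: a=1 ⇒ p=295, q=28
(x₁, y₁) = (295, 28);  295² − 111·28² = 1 ✓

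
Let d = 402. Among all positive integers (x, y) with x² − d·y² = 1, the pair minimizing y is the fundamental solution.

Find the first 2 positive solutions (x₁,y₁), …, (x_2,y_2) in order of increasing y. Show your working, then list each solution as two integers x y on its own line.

401 20
321601 16040

√402 = [20; 20,40, …], period ℓ=2 (even) → k=1
a_0=20:  p_0=20·1+0=20,  q_0=20·0+1=1
a_1=20:  p_1=20·20+1=401,  q_1=20·1+0=20
(x₁, y₁) = (401, 20);  401² − 402·20² = 1 ✓
k=2:  x_2 = 401·401+402·20·20 = 321601,  y_2 = 401·20+20·401 = 16040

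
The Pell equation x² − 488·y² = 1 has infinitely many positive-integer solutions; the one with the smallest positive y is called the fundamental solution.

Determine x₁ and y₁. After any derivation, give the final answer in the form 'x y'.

243 11

d=488: √d = [22; 11,44] (ℓ=2, even), read p_1/q_1
i=0: a=22 ⇒ p=22, q=1
i=1: a=11 ⇒ p=243, q=11
(x₁, y₁) = (243, 11);  243² − 488·11² = 1 ✓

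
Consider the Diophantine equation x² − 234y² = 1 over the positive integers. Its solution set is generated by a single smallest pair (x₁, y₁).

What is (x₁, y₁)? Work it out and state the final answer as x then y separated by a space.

5201 340

d=234: √d = [15; 3,2,1,2,1,2,3,30] (ℓ=8, even), read p_7/q_7
step 0: (15, 1)  from 15·(1,0) + (0,1)
…
step 2: (107, 7)  from 2·(46,3) + (15,1)
…
step 4: (413, 27)  from 2·(153,10) + (107,7)
…
step 6: (1545, 101)  from 2·(566,37) + (413,27)
step 7: (5201, 340)  from 3·(1545,101) + (566,37)
→ (5201, 340).  Check: 5201²=27050401, 234·340²=27050400, difference 1.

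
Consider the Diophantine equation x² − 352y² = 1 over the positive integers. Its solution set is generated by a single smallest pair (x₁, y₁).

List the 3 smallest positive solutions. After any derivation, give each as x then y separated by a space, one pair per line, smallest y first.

77617 4137
12048797377 642203058
1870383011943601 99691749501435

d=352: √d = [18; 1,3,5,9,5,3,1,36] (ℓ=8, even), read p_7/q_7
i=0: a=18 ⇒ p=18, q=1
…
i=4: a=9 ⇒ p=3621, q=193
i=5: a=5 ⇒ p=18499, q=986
i=6: a=3 ⇒ p=59118, q=3151
i=7: a=1 ⇒ p=77617, q=4137
→ (77617, 4137).  Check: 77617²=6024398689, 352·4137²=6024398688, difference 1.
(77617+4137√352)^2 = 12048797377 + 642203058√352
(77617+4137√352)^3 = 1870383011943601 + 99691749501435√352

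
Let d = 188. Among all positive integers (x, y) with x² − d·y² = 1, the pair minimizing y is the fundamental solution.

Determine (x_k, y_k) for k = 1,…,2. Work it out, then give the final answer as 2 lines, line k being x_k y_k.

4607 336
42448897 3095904

[13; 1,2,2,6,2,2,1,26] for √188; ℓ=8 ⇒ convergent index 7
a_0=13:  p_0=13·1+0=13,  q_0=13·0+1=1
a_1=1:  p_1=1·13+1=14,  q_1=1·1+0=1
a_2=2:  p_2=2·14+13=41,  q_2=2·1+1=3
…
a_4=6:  p_4=6·96+41=617,  q_4=6·7+3=45
…
a_6=2:  p_6=2·1330+617=3277,  q_6=2·97+45=239
a_7=1:  p_7=1·3277+1330=4607,  q_7=1·239+97=336
→ (4607, 336).  Check: 4607²=21224449, 188·336²=21224448, difference 1.
n=2: (4607,336)∘(4607,336) = (4607·4607+188·336·336, 4607·336+336·4607) = (42448897,3095904)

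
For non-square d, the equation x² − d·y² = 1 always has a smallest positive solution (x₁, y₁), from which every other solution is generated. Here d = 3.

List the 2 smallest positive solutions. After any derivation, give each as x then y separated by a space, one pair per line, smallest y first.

√3 → a₀=1, period (1,2); ℓ=2 even so k=1
i=0: a=1 ⇒ p=1, q=1
i=1: a=1 ⇒ p=2, q=1
(x₁, y₁) = (2, 1);  2² − 3·1² = 1 ✓
k=2:  x_2 = 2·2+3·1·1 = 7,  y_2 = 2·1+1·2 = 4

2 1
7 4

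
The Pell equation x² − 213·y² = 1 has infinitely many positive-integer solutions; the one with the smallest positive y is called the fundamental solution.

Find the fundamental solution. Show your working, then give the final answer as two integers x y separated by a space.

194399 13320

√213 = [14; 1,1,2,6,1,8,1,6,2,1,1,28, …], period ℓ=12 (even) → k=11
i=0: a=14 ⇒ p=14, q=1
…
i=5: a=1 ⇒ p=540, q=37
i=6: a=8 ⇒ p=4787, q=328
i=7: a=1 ⇒ p=5327, q=365
i=8: a=6 ⇒ p=36749, q=2518
i=9: a=2 ⇒ p=78825, q=5401
i=10: a=1 ⇒ p=115574, q=7919
i=11: a=1 ⇒ p=194399, q=13320
→ (194399, 13320).  Check: 194399²=37790971201, 213·13320²=37790971200, difference 1.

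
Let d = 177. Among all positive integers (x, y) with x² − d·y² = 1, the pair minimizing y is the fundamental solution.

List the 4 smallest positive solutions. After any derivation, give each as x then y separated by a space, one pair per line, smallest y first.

62423 4692
7793261857 585777432
972957569736599 73131969270780
121469860743542176897 9130233834994022448

d=177: √d = [13; 3,3,2,8,2,3,3,26] (ℓ=8, even), read p_7/q_7
a_0=13:  p_0=13·1+0=13,  q_0=13·0+1=1
a_1=3:  p_1=3·13+1=40,  q_1=3·1+0=3
a_2=3:  p_2=3·40+13=133,  q_2=3·3+1=10
a_3=2:  p_3=2·133+40=306,  q_3=2·10+3=23
a_4=8:  p_4=8·306+133=2581,  q_4=8·23+10=194
a_5=2:  p_5=2·2581+306=5468,  q_5=2·194+23=411
a_6=3:  p_6=3·5468+2581=18985,  q_6=3·411+194=1427
a_7=3:  p_7=3·18985+5468=62423,  q_7=3·1427+411=4692
→ (62423, 4692).  Check: 62423²=3896630929, 177·4692²=3896630928, difference 1.
n=2: (62423,4692)∘(62423,4692) = (62423·62423+177·4692·4692, 62423·4692+4692·62423) = (7793261857,585777432)
n=3: (7793261857,585777432)∘(62423,4692) = (62423·7793261857+177·4692·585777432, 62423·585777432+4692·7793261857) = (972957569736599,73131969270780)
n=4: (972957569736599,73131969270780)∘(62423,4692) = (62423·972957569736599+177·4692·73131969270780, 62423·73131969270780+4692·972957569736599) = (121469860743542176897,9130233834994022448)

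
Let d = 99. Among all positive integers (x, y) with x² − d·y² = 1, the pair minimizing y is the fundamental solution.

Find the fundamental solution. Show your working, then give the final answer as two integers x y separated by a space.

10 1

√99 = [9; 1,18, …], period ℓ=2 (even) → k=1
step 0: (9, 1)  from 9·(1,0) + (0,1)
step 1: (10, 1)  from 1·(9,1) + (1,0)
→ (10, 1).  Check: 10²=100, 99·1²=99, difference 1.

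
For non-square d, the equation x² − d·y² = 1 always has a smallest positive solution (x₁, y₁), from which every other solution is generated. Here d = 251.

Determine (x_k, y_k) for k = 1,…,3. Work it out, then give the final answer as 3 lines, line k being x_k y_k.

√251 → a₀=15, period (1,5,2,1,2,…,5,1,30); ℓ=14 even so k=13
step 0: (15, 1)  from 15·(1,0) + (0,1)
step 1: (16, 1)  from 1·(15,1) + (1,0)
…
step 4: (301, 19)  from 1·(206,13) + (95,6)
step 5: (808, 51)  from 2·(301,19) + (206,13)
step 6: (1917, 121)  from 2·(808,51) + (301,19)
…
step 8: (61043, 3853)  from 2·(29563,1866) + (1917,121)
…
step 12: (3097857, 195535)  from 5·(577033,36422) + (212692,13425)
step 13: (3674890, 231957)  from 1·(3097857,195535) + (577033,36422)
→ (3674890, 231957).  Check: 3674890²=13504816512100, 251·231957²=13504816512099, difference 1.
n=2: (3674890,231957)∘(3674890,231957) = (3674890·3674890+251·231957·231957, 3674890·231957+231957·3674890) = (27009633024199,1704832919460)
n=3: (27009633024199,1704832919460)∘(3674890,231957) = (3674890·27009633024199+251·231957·1704832919460, 3674890·1704832919460+231957·27009633024199) = (198514860608593651330,12530146894788486843)

3674890 231957
27009633024199 1704832919460
198514860608593651330 12530146894788486843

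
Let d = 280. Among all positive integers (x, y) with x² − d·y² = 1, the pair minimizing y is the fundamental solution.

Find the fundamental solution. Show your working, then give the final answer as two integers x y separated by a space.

251 15

[16; 1,2,1,2,1,32] for √280; ℓ=6 ⇒ convergent index 5
k=0  a_k=16  p_k/q_k = 16/1
…
k=2  a_k=2  p_k/q_k = 50/3
k=3  a_k=1  p_k/q_k = 67/4
k=4  a_k=2  p_k/q_k = 184/11
k=5  a_k=1  p_k/q_k = 251/15
(x₁, y₁) = (251, 15);  251² − 280·15² = 1 ✓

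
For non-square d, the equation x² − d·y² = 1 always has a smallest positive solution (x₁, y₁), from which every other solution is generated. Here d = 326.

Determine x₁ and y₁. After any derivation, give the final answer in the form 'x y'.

√326 = [18; 18,36, …], period ℓ=2 (even) → k=1
a_0=18:  p_0=18·1+0=18,  q_0=18·0+1=1
a_1=18:  p_1=18·18+1=325,  q_1=18·1+0=18
fundamental: x₁=325, y₁=18  (since 105625 − 326·324 = 1)

325 18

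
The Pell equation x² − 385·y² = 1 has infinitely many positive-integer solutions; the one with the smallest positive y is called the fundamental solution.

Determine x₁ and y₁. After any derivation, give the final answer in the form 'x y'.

√385 → a₀=19, period (1,1,1,1,1,…,1,1,38); ℓ=16 even so k=15
step 0: (19, 1)  from 19·(1,0) + (0,1)
…
step 4: (98, 5)  from 1·(59,3) + (39,2)
…
step 6: (569, 29)  from 3·(157,8) + (98,5)
step 7: (726, 37)  from 1·(569,29) + (157,8)
…
step 14: (59551, 3035)  from 1·(36280,1849) + (23271,1186)
step 15: (95831, 4884)  from 1·(59551,3035) + (36280,1849)
(x₁, y₁) = (95831, 4884);  95831² − 385·4884² = 1 ✓

95831 4884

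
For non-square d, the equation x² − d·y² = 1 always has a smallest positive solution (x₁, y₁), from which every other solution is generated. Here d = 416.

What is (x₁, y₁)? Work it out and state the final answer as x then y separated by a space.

5201 255

d=416: √d = [20; 2,1,1,9,1,1,2,40] (ℓ=8, even), read p_7/q_7
a_0=20:  p_0=20·1+0=20,  q_0=20·0+1=1
a_1=2:  p_1=2·20+1=41,  q_1=2·1+0=2
a_2=1:  p_2=1·41+20=61,  q_2=1·2+1=3
a_3=1:  p_3=1·61+41=102,  q_3=1·3+2=5
a_4=9:  p_4=9·102+61=979,  q_4=9·5+3=48
a_5=1:  p_5=1·979+102=1081,  q_5=1·48+5=53
a_6=1:  p_6=1·1081+979=2060,  q_6=1·53+48=101
a_7=2:  p_7=2·2060+1081=5201,  q_7=2·101+53=255
(x₁, y₁) = (5201, 255);  5201² − 416·255² = 1 ✓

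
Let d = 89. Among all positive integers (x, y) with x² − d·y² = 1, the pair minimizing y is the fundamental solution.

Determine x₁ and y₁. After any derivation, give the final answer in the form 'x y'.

500001 53000

[9; 2,3,3,2,18] for √89; ℓ=5 ⇒ convergent index 9
step 0: (9, 1)  from 9·(1,0) + (0,1)
step 1: (19, 2)  from 2·(9,1) + (1,0)
…
step 5: (9217, 977)  from 18·(500,53) + (217,23)
step 6: (18934, 2007)  from 2·(9217,977) + (500,53)
step 7: (66019, 6998)  from 3·(18934,2007) + (9217,977)
step 8: (216991, 23001)  from 3·(66019,6998) + (18934,2007)
step 9: (500001, 53000)  from 2·(216991,23001) + (66019,6998)
→ (500001, 53000).  Check: 500001²=250001000001, 89·53000²=250001000000, difference 1.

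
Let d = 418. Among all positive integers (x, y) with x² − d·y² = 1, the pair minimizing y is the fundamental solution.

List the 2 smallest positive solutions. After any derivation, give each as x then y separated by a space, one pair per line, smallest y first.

33857 1656
2292592897 112134384

[20; 2,4,20,4,2,40] for √418; ℓ=6 ⇒ convergent index 5
step 0: (20, 1)  from 20·(1,0) + (0,1)
…
step 4: (15068, 737)  from 4·(3721,182) + (184,9)
step 5: (33857, 1656)  from 2·(15068,737) + (3721,182)
→ (33857, 1656).  Check: 33857²=1146296449, 418·1656²=1146296448, difference 1.
k=2:  x_2 = 33857·33857+418·1656·1656 = 2292592897,  y_2 = 33857·1656+1656·33857 = 112134384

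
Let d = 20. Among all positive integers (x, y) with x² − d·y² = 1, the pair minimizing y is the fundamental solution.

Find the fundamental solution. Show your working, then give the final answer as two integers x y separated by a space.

9 2

√20 = [4; 2,8, …], period ℓ=2 (even) → k=1
k=0  a_k=4  p_k/q_k = 4/1
k=1  a_k=2  p_k/q_k = 9/2
(x₁, y₁) = (9, 2);  9² − 20·2² = 1 ✓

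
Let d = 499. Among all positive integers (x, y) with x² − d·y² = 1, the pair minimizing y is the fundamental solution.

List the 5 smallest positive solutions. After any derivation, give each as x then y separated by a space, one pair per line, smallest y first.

[22; 2,1,21,1,2,44] for √499; ℓ=6 ⇒ convergent index 5
i=0: a=22 ⇒ p=22, q=1
…
i=3: a=21 ⇒ p=1452, q=65
i=4: a=1 ⇒ p=1519, q=68
i=5: a=2 ⇒ p=4490, q=201
→ (4490, 201).  Check: 4490²=20160100, 499·201²=20160099, difference 1.
(x_2, y_2) = (4490·4490 + 499·201·201, 4490·201 + 201·4490) = (40320199, 1804980)
(x_3, y_3) = (4490·40320199 + 499·201·1804980, 4490·1804980 + 201·40320199) = (362075382530, 16208720199)
(x_4, y_4) = (4490·362075382530 + 499·201·16208720199, 4490·16208720199 + 201·362075382530) = (3251436894799201, 145554305582040)
(x_5, y_5) = (4490·3251436894799201 + 499·201·145554305582040, 4490·145554305582040 + 201·3251436894799201) = (29197902953221442450, 1307077647917999001)

4490 201
40320199 1804980
362075382530 16208720199
3251436894799201 145554305582040
29197902953221442450 1307077647917999001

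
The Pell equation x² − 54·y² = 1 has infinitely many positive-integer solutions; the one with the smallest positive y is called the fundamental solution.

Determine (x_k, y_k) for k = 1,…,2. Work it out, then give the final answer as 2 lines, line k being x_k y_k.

√54 → a₀=7, period (2,1,6,1,2,14); ℓ=6 even so k=5
a_0=7:  p_0=7·1+0=7,  q_0=7·0+1=1
…
a_4=1:  p_4=1·147+22=169,  q_4=1·20+3=23
a_5=2:  p_5=2·169+147=485,  q_5=2·23+20=66
→ (485, 66).  Check: 485²=235225, 54·66²=235224, difference 1.
k=2:  x_2 = 485·485+54·66·66 = 470449,  y_2 = 485·66+66·485 = 64020

485 66
470449 64020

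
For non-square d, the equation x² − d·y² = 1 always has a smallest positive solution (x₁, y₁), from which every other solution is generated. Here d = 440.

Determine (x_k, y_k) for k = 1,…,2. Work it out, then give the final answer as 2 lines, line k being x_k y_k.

21 1
881 42

√440 = [20; 1,40, …], period ℓ=2 (even) → k=1
a_0=20:  p_0=20·1+0=20,  q_0=20·0+1=1
a_1=1:  p_1=1·20+1=21,  q_1=1·1+0=1
→ (21, 1).  Check: 21²=441, 440·1²=440, difference 1.
k=2:  x_2 = 21·21+440·1·1 = 881,  y_2 = 21·1+1·21 = 42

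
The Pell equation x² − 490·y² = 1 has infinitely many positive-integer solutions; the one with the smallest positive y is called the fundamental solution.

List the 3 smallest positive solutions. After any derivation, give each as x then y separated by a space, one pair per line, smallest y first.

√490 = [22; 7,2,1,4,4,4,1,2,7,44, …], period ℓ=10 (even) → k=9
k=0  a_k=22  p_k/q_k = 22/1
…
k=2  a_k=2  p_k/q_k = 332/15
k=3  a_k=1  p_k/q_k = 487/22
k=4  a_k=4  p_k/q_k = 2280/103
…
k=6  a_k=4  p_k/q_k = 40708/1839
k=7  a_k=1  p_k/q_k = 50315/2273
k=8  a_k=2  p_k/q_k = 141338/6385
k=9  a_k=7  p_k/q_k = 1039681/46968
→ (1039681, 46968).  Check: 1039681²=1080936581761, 490·46968²=1080936581760, difference 1.
(1039681+46968√490)^2 = 2161873163521 + 97663474416√490
(1039681+46968√490)^3 = 4495316905044313921 + 203077717488555624√490

1039681 46968
2161873163521 97663474416
4495316905044313921 203077717488555624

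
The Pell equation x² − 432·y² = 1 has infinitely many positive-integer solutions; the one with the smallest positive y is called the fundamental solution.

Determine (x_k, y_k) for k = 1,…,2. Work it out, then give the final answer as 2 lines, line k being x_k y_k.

d=432: √d = [20; 1,3,1,1,1,3,1,40] (ℓ=8, even), read p_7/q_7
a_0=20:  p_0=20·1+0=20,  q_0=20·0+1=1
…
a_3=1:  p_3=1·83+21=104,  q_3=1·4+1=5
…
a_6=3:  p_6=3·291+187=1060,  q_6=3·14+9=51
a_7=1:  p_7=1·1060+291=1351,  q_7=1·51+14=65
fundamental: x₁=1351, y₁=65  (since 1825201 − 432·4225 = 1)
(x_2, y_2) = (1351·1351 + 432·65·65, 1351·65 + 65·1351) = (3650401, 175630)

1351 65
3650401 175630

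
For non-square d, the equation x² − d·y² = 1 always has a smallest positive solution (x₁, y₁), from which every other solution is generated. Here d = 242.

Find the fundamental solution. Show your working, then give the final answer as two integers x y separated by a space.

19601 1260

d=242: √d = [15; 1,1,3,1,14,1,3,1,1,30] (ℓ=10, even), read p_9/q_9
k=0  a_k=15  p_k/q_k = 15/1
…
k=4  a_k=1  p_k/q_k = 140/9
…
k=7  a_k=3  p_k/q_k = 8696/559
k=8  a_k=1  p_k/q_k = 10905/701
k=9  a_k=1  p_k/q_k = 19601/1260
→ (19601, 1260).  Check: 19601²=384199201, 242·1260²=384199200, difference 1.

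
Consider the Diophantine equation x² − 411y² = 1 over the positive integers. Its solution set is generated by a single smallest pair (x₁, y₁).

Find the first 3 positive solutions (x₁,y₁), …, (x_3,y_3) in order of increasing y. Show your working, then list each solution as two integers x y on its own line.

√411 → a₀=20, period (3,1,1,1,19,1,1,1,3,40); ℓ=10 even so k=9
a_0=20:  p_0=20·1+0=20,  q_0=20·0+1=1
a_1=3:  p_1=3·20+1=61,  q_1=3·1+0=3
a_2=1:  p_2=1·61+20=81,  q_2=1·3+1=4
…
a_5=19:  p_5=19·223+142=4379,  q_5=19·11+7=216
a_6=1:  p_6=1·4379+223=4602,  q_6=1·216+11=227
…
a_8=1:  p_8=1·8981+4602=13583,  q_8=1·443+227=670
a_9=3:  p_9=3·13583+8981=49730,  q_9=3·670+443=2453
→ (49730, 2453).  Check: 49730²=2473072900, 411·2453²=2473072899, difference 1.
n=2: (49730,2453)∘(49730,2453) = (49730·49730+411·2453·2453, 49730·2453+2453·49730) = (4946145799,243975380)
n=3: (4946145799,243975380)∘(49730,2453) = (49730·4946145799+411·2453·243975380, 49730·243975380+2453·4946145799) = (491943661118810,24265791292347)

49730 2453
4946145799 243975380
491943661118810 24265791292347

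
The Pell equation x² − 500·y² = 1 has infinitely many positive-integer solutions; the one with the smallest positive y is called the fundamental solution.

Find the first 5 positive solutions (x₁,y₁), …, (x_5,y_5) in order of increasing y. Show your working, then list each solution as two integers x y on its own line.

√500 = [22; 2,1,3,2,1,…,1,2,44, …], period ℓ=14 (even) → k=13
a_0=22:  p_0=22·1+0=22,  q_0=22·0+1=1
a_1=2:  p_1=2·22+1=45,  q_1=2·1+0=2
…
a_3=3:  p_3=3·67+45=246,  q_3=3·3+2=11
a_4=2:  p_4=2·246+67=559,  q_4=2·11+3=25
…
a_7=10:  p_7=10·1364+805=14445,  q_7=10·61+36=646
a_8=1:  p_8=1·14445+1364=15809,  q_8=1·646+61=707
a_9=1:  p_9=1·15809+14445=30254,  q_9=1·707+646=1353
…
a_11=3:  p_11=3·76317+30254=259205,  q_11=3·3413+1353=11592
a_12=1:  p_12=1·259205+76317=335522,  q_12=1·11592+3413=15005
a_13=2:  p_13=2·335522+259205=930249,  q_13=2·15005+11592=41602
→ (930249, 41602).  Check: 930249²=865363202001, 500·41602²=865363202000, difference 1.
(x_2, y_2) = (930249·930249 + 500·41602·41602, 930249·41602 + 41602·930249) = (1730726404001, 77400437796)
(x_3, y_3) = (930249·1730726404001 + 500·41602·77400437796, 930249·77400437796 + 41602·1730726404001) = (3220013013190122249, 144003359718540806)
(x_4, y_4) = (930249·3220013013190122249 + 500·41602·144003359718540806, 930249·144003359718540806 + 41602·3220013013190122249) = (5990827771012465337616001, 267917962749548332043592)
(x_5, y_5) = (930249·5990827771012465337616001 + 500·41602·267917962749548332043592, 930249·267917962749548332043592 + 41602·5990827771012465337616001) = (11145923086309929722690704506249, 498460833859465169310720288010)

930249 41602
1730726404001 77400437796
3220013013190122249 144003359718540806
5990827771012465337616001 267917962749548332043592
11145923086309929722690704506249 498460833859465169310720288010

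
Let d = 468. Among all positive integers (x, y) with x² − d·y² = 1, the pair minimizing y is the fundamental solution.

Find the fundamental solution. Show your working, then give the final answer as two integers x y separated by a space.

649 30

d=468: √d = [21; 1,1,1,2,1,1,1,42] (ℓ=8, even), read p_7/q_7
a_0=21:  p_0=21·1+0=21,  q_0=21·0+1=1
a_1=1:  p_1=1·21+1=22,  q_1=1·1+0=1
…
a_6=1:  p_6=1·238+173=411,  q_6=1·11+8=19
a_7=1:  p_7=1·411+238=649,  q_7=1·19+11=30
→ (649, 30).  Check: 649²=421201, 468·30²=421200, difference 1.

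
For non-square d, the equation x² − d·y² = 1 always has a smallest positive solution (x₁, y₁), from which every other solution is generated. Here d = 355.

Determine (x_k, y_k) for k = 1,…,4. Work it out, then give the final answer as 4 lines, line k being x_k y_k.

d=355: √d = [18; 1,5,3,3,1,6,1,3,3,5,1,36] (ℓ=12, even), read p_11/q_11
a_0=18:  p_0=18·1+0=18,  q_0=18·0+1=1
a_1=1:  p_1=1·18+1=19,  q_1=1·1+0=1
a_2=5:  p_2=5·19+18=113,  q_2=5·1+1=6
a_3=3:  p_3=3·113+19=358,  q_3=3·6+1=19
…
a_6=6:  p_6=6·1545+1187=10457,  q_6=6·82+63=555
…
a_8=3:  p_8=3·12002+10457=46463,  q_8=3·637+555=2466
…
a_10=5:  p_10=5·151391+46463=803418,  q_10=5·8035+2466=42641
a_11=1:  p_11=1·803418+151391=954809,  q_11=1·42641+8035=50676
fundamental: x₁=954809, y₁=50676  (since 911660226481 − 355·2568056976 = 1)
(954809+50676√355)^2 = 1823320452961 + 96771801768√355
(954809+50676√355)^3 = 3481845556741524089 + 184797174548553948√355
(954809+50676√355)^4 = 6648994948371812427335041 + 352892010866963721270096√355

954809 50676
1823320452961 96771801768
3481845556741524089 184797174548553948
6648994948371812427335041 352892010866963721270096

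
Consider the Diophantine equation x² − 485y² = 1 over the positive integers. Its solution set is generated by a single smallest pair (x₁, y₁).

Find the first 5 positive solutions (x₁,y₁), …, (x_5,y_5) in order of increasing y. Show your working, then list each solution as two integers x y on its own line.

√485 = [22; 44, …], period ℓ=1 (odd) → k=1
step 0: (22, 1)  from 22·(1,0) + (0,1)
step 1: (969, 44)  from 44·(22,1) + (1,0)
fundamental: x₁=969, y₁=44  (since 938961 − 485·1936 = 1)
n=2: (969,44)∘(969,44) = (969·969+485·44·44, 969·44+44·969) = (1877921,85272)
n=3: (1877921,85272)∘(969,44) = (969·1877921+485·44·85272, 969·85272+44·1877921) = (3639409929,165257092)
n=4: (3639409929,165257092)∘(969,44) = (969·3639409929+485·44·165257092, 969·165257092+44·3639409929) = (7053174564481,320268159024)
n=5: (7053174564481,320268159024)∘(969,44) = (969·7053174564481+485·44·320268159024, 969·320268159024+44·7053174564481) = (13669048666554249,620679526931420)

969 44
1877921 85272
3639409929 165257092
7053174564481 320268159024
13669048666554249 620679526931420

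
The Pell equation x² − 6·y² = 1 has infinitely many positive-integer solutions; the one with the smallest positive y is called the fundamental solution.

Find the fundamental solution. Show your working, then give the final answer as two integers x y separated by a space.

5 2

d=6: √d = [2; 2,4] (ℓ=2, even), read p_1/q_1
a_0=2:  p_0=2·1+0=2,  q_0=2·0+1=1
a_1=2:  p_1=2·2+1=5,  q_1=2·1+0=2
→ (5, 2).  Check: 5²=25, 6·2²=24, difference 1.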